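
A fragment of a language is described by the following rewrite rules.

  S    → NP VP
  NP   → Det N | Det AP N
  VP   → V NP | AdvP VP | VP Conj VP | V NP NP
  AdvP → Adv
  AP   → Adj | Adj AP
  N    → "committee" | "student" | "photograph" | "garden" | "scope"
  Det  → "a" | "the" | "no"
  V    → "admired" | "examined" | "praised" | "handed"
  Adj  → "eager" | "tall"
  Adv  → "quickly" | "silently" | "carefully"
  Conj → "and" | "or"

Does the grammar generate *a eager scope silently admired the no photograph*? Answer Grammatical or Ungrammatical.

A Det word can never sit immediately before a Det word in any string this grammar generates, so the substring 'the no' rules out a derivation.

Ungrammatical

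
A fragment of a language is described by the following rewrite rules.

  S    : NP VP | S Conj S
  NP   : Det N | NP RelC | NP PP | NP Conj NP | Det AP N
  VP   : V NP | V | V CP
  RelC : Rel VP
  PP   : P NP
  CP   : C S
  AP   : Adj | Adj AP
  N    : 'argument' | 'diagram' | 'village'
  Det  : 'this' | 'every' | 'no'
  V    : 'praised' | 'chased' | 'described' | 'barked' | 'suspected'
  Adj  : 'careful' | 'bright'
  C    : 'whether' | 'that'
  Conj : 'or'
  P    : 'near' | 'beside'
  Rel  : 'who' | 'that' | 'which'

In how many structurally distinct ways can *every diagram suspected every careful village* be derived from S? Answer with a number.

1

[S [NP [Det every] [N diagram]] [VP [V suspected] [NP [Det every] [AP [Adj careful]] [N village]]]]
No rule offers an alternative attachment or grouping for any span, so this is the only derivation.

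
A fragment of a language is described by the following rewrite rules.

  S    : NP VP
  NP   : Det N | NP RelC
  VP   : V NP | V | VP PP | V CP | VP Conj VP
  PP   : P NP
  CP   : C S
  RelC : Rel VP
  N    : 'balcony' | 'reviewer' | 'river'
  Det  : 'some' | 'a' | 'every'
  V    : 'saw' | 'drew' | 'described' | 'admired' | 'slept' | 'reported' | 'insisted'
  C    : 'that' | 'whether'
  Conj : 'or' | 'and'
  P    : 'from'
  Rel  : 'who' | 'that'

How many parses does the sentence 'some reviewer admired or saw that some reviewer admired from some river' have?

Two of the 3 distinct bracketings:
[S [NP [Det some] [N reviewer]] [VP [VP [VP [V admired]] [Conj or] [VP [V saw] [CP [C that] [S [NP [Det some] [N reviewer]] [VP [V admired]]]]]] [PP [P from] [NP [Det some] [N river]]]]]
[S [NP [Det some] [N reviewer]] [VP [VP [V admired]] [Conj or] [VP [VP [V saw] [CP [C that] [S [NP [Det some] [N reviewer]] [VP [V admired]]]]] [PP [P from] [NP [Det some] [N river]]]]]]
The trees differ in how a recursive rule is bracketed over the same span.

3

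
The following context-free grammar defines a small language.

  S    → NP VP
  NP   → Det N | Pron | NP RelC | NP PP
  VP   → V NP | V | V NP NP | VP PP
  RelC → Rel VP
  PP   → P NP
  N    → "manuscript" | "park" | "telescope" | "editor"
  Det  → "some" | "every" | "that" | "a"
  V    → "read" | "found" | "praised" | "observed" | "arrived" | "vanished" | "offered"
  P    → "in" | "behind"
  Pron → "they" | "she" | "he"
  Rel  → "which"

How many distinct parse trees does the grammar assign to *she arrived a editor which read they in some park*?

6

Two of the 6 distinct bracketings:
[S [NP [Pron she]] [VP [V arrived] [NP [NP [Det a] [N editor]] [RelC [Rel which] [VP [V read] [NP [NP [Pron they]] [PP [P in] [NP [Det some] [N park]]]]]]]]]
[S [NP [Pron she]] [VP [V arrived] [NP [NP [Det a] [N editor]] [RelC [Rel which] [VP [VP [V read] [NP [Pron they]]] [PP [P in] [NP [Det some] [N park]]]]]]]]
The difference turns on whether NP → NP PP is used at the relevant span, versus an alternative expansion of NP.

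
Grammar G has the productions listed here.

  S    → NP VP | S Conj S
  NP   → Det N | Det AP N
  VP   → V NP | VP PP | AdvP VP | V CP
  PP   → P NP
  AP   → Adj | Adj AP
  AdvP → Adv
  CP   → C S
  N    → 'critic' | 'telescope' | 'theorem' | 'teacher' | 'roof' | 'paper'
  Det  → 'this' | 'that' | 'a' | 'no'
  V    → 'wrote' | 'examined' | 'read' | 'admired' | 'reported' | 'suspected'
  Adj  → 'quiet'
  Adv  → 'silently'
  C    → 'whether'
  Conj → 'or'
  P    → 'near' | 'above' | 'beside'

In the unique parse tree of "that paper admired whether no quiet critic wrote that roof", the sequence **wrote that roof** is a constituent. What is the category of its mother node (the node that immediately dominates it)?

S
  NP
    Det: that
    N: paper
  VP
    V: admired
    CP
      C: whether
      S
        NP
          Det: no
          AP
            Adj: quiet
          N: critic
        VP
          V: wrote
          NP
            Det: that
            N: roof
The span 'wrote that roof' is the VP node built by VP → V NP.
Its mother is the S built by S → NP VP.

S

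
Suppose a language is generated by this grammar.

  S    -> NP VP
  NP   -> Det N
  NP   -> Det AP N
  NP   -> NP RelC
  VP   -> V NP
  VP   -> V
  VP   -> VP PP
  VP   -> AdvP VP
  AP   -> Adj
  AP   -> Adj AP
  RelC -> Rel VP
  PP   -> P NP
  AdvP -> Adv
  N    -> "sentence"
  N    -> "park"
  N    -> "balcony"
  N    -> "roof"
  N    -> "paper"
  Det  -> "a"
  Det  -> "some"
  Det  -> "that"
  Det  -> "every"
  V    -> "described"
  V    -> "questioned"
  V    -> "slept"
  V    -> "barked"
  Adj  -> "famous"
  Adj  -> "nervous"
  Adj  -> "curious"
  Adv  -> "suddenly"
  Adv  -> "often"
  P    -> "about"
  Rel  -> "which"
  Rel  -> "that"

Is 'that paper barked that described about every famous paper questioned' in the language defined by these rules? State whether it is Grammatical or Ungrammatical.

Ungrammatical

For S → NP VP, the only prefix that parses as NP is 'that paper', but the remainder 'barked that described about every famous paper questioned' is not a VP under these rules.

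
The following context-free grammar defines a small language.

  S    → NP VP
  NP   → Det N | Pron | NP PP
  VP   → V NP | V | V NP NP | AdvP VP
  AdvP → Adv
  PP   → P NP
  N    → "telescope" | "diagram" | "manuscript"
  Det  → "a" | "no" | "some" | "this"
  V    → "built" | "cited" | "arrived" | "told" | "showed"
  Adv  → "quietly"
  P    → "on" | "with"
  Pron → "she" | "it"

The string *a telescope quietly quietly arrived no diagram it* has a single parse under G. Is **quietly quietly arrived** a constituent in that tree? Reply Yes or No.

[S [NP [Det a] [N telescope]] [VP [AdvP [Adv quietly]] [VP [AdvP [Adv quietly]] [VP [V arrived] [NP [Det no] [N diagram]] [NP [Pron it]]]]]]
The smallest constituent containing 'quietly quietly arrived' is the VP spanning 'quietly quietly arrived no diagram it'; no single node in the tree dominates exactly the given words.

No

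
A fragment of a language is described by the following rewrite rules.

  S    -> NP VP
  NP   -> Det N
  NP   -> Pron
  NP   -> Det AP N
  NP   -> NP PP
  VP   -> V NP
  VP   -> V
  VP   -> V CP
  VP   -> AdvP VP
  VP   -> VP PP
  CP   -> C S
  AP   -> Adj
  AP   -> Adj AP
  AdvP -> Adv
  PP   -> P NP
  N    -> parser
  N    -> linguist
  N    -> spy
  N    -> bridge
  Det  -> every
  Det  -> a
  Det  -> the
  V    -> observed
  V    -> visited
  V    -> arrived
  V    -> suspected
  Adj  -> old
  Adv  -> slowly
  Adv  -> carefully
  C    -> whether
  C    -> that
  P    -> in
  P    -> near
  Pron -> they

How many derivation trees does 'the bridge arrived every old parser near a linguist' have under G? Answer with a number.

2

The two bracketings:
[S [NP [Det the] [N bridge]] [VP [V arrived] [NP [NP [Det every] [AP [Adj old]] [N parser]] [PP [P near] [NP [Det a] [N linguist]]]]]]
[S [NP [Det the] [N bridge]] [VP [VP [V arrived] [NP [Det every] [AP [Adj old]] [N parser]]] [PP [P near] [NP [Det a] [N linguist]]]]]
The difference turns on whether NP → NP PP is used at the relevant span, versus an alternative expansion of NP.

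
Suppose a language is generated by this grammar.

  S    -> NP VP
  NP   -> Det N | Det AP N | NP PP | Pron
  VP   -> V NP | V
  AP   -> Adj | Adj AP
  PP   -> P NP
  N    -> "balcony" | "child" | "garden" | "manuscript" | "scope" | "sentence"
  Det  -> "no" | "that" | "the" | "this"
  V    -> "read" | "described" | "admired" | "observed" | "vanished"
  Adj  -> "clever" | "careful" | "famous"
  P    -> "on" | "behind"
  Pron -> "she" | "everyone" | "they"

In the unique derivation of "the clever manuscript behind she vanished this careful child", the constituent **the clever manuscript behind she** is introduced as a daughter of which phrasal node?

[S [NP [NP [Det the] [AP [Adj clever]] [N manuscript]] [PP [P behind] [NP [Pron she]]]] [VP [V vanished] [NP [Det this] [AP [Adj careful]] [N child]]]]
The span 'the clever manuscript behind she' is the NP node built by NP → NP PP.
Its mother is the S built by S → NP VP.

S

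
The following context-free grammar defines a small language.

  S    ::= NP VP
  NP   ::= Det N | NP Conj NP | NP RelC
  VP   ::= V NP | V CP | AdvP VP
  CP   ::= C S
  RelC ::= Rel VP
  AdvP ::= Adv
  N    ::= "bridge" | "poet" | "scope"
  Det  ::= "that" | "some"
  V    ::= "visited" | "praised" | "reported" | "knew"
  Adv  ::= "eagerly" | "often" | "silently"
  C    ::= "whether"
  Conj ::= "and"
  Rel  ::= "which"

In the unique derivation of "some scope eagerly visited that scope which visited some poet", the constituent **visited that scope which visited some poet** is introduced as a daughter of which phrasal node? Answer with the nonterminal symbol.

[S [NP [Det some] [N scope]] [VP [AdvP [Adv eagerly]] [VP [V visited] [NP [NP [Det that] [N scope]] [RelC [Rel which] [VP [V visited] [NP [Det some] [N poet]]]]]]]]
The span 'visited that scope which visited some poet' is the VP node built by VP → V NP.
Its mother is the VP built by VP → AdvP VP.

VP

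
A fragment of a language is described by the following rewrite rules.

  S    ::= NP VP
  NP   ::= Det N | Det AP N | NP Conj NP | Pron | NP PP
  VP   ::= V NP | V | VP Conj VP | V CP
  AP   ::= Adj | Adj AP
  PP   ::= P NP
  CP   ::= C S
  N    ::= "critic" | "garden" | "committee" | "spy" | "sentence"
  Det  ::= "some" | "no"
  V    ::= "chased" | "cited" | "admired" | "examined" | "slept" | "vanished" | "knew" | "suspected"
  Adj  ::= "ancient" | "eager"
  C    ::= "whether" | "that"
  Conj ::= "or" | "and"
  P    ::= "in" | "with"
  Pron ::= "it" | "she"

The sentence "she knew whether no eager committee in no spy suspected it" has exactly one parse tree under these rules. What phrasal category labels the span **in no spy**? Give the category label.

PP

S
  NP
    Pron: she
  VP
    V: knew
    CP
      C: whether
      S
        NP
          NP
            Det: no
            AP
              Adj: eager
            N: committee
          PP
            P: in
            NP
              Det: no
              N: spy
        VP
          V: suspected
          NP
            Pron: it
The span 'in no spy' is the PP node built by PP → P NP.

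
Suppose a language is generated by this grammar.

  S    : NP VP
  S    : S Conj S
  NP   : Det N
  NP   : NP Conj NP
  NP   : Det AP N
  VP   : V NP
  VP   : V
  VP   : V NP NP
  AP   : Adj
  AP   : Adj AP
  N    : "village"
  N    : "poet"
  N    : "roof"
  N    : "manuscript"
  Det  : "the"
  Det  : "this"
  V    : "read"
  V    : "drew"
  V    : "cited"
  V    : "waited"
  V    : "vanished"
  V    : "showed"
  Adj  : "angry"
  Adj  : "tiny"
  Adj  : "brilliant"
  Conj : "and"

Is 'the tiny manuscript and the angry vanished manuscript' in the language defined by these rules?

Ungrammatical

An Adj word can never sit immediately before a V word in any string this grammar generates, so the substring 'angry vanished' rules out a derivation.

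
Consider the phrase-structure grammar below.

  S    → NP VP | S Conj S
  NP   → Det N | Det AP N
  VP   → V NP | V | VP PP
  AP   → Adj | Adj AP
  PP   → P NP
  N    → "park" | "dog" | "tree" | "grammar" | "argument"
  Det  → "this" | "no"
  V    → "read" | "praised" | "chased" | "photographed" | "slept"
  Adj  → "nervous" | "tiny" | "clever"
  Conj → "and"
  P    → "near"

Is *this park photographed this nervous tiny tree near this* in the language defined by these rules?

For S → NP VP, the only prefix that parses as NP is 'this park', but the remainder 'photographed this nervous tiny tree near this' is not a VP under these rules. The alternative S rule S → S Conj S likewise has no satisfying split.

Ungrammatical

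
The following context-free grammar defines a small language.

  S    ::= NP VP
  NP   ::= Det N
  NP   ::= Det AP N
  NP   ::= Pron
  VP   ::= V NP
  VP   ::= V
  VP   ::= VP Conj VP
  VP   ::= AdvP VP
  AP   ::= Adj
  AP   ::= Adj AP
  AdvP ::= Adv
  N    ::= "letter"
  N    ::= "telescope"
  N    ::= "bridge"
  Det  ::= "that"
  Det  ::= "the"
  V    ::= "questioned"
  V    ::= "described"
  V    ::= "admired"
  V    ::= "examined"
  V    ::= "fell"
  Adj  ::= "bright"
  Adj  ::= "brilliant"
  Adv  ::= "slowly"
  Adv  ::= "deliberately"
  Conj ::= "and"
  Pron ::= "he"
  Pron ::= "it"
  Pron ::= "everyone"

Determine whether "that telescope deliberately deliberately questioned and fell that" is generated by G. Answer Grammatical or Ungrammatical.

Ungrammatical

For S → NP VP, the only prefix that parses as NP is 'that telescope', but the remainder 'deliberately deliberately questioned and fell that' is not a VP under these rules.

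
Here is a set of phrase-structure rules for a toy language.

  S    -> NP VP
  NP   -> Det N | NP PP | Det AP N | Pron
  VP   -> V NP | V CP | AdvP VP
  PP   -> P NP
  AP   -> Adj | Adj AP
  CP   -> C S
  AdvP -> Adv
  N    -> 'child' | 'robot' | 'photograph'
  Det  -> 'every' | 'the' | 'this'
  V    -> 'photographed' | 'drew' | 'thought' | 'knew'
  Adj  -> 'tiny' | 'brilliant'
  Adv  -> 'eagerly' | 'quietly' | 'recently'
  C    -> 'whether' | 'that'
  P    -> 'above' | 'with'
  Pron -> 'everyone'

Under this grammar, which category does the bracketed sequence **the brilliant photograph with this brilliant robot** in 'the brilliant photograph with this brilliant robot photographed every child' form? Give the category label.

NP

[S [NP [NP [Det the] [AP [Adj brilliant]] [N photograph]] [PP [P with] [NP [Det this] [AP [Adj brilliant]] [N robot]]]] [VP [V photographed] [NP [Det every] [N child]]]]
The span 'the brilliant photograph with this brilliant robot' is the NP node built by NP → NP PP.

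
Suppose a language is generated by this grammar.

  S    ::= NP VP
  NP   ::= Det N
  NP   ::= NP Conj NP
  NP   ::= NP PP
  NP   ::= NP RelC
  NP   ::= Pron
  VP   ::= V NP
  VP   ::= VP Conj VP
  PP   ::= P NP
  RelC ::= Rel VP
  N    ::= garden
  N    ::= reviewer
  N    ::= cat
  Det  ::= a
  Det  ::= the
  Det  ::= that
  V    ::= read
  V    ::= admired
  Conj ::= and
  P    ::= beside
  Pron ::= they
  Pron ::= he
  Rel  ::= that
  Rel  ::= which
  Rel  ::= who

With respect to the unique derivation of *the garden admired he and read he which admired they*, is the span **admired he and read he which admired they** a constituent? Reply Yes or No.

[S [NP [Det the] [N garden]] [VP [VP [V admired] [NP [Pron he]]] [Conj and] [VP [V read] [NP [NP [Pron he]] [RelC [Rel which] [VP [V admired] [NP [Pron they]]]]]]]]
The words 'admired he and read he which admired they' are exhaustively dominated by a single VP node (built by VP → VP Conj VP), so they form a constituent.

Yes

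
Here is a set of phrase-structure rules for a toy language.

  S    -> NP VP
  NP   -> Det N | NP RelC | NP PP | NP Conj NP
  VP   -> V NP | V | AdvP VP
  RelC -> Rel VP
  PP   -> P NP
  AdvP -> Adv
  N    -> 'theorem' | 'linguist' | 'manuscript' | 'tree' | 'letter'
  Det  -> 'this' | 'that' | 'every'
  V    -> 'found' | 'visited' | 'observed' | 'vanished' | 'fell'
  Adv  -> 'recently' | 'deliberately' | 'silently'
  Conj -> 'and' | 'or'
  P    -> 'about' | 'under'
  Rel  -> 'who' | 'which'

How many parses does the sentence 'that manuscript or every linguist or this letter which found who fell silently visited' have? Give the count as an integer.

Two of the 9 distinct bracketings:
[S [NP [NP [NP [NP [Det that] [N manuscript]] [Conj or] [NP [NP [Det every] [N linguist]] [Conj or] [NP [Det this] [N letter]]]] [RelC [Rel which] [VP [V found]]]] [RelC [Rel who] [VP [V fell]]]] [VP [AdvP [Adv silently]] [VP [V visited]]]]
[S [NP [NP [NP [NP [NP [Det that] [N manuscript]] [Conj or] [NP [Det every] [N linguist]]] [Conj or] [NP [Det this] [N letter]]] [RelC [Rel which] [VP [V found]]]] [RelC [Rel who] [VP [V fell]]]] [VP [AdvP [Adv silently]] [VP [V visited]]]]
The trees differ in how a recursive rule is bracketed over the same span.

9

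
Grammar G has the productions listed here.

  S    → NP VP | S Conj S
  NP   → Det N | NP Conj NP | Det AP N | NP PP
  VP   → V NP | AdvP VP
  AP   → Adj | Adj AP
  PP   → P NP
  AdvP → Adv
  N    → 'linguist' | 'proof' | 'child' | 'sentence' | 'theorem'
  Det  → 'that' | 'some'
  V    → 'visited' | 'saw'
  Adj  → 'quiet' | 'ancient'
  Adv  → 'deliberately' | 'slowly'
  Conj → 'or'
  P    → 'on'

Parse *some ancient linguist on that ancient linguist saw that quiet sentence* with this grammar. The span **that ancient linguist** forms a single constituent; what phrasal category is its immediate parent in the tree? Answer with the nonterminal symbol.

PP

[S [NP [NP [Det some] [AP [Adj ancient]] [N linguist]] [PP [P on] [NP [Det that] [AP [Adj ancient]] [N linguist]]]] [VP [V saw] [NP [Det that] [AP [Adj quiet]] [N sentence]]]]
The span 'that ancient linguist' is the NP node built by NP → Det AP N.
Its mother is the PP built by PP → P NP.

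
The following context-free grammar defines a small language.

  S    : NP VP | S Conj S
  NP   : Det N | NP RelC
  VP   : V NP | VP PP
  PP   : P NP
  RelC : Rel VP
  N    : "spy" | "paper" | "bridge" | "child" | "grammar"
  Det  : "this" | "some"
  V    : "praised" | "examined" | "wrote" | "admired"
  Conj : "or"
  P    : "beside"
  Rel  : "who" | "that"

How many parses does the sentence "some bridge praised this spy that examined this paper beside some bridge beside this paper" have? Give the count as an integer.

Two of the 3 distinct bracketings:
[S [NP [Det some] [N bridge]] [VP [V praised] [NP [NP [Det this] [N spy]] [RelC [Rel that] [VP [VP [VP [V examined] [NP [Det this] [N paper]]] [PP [P beside] [NP [Det some] [N bridge]]]] [PP [P beside] [NP [Det this] [N paper]]]]]]]]
[S [NP [Det some] [N bridge]] [VP [VP [V praised] [NP [NP [Det this] [N spy]] [RelC [Rel that] [VP [VP [V examined] [NP [Det this] [N paper]]] [PP [P beside] [NP [Det some] [N bridge]]]]]]] [PP [P beside] [NP [Det this] [N paper]]]]]
The trees differ in how a recursive rule is bracketed over the same span.

3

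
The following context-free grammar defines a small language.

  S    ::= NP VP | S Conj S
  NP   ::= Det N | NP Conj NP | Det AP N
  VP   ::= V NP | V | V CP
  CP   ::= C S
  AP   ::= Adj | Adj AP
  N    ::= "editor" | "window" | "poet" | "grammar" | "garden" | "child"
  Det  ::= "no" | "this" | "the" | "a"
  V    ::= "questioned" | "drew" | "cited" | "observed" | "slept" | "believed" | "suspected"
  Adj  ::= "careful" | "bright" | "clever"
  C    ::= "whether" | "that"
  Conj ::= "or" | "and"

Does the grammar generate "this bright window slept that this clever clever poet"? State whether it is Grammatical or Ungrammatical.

For S → NP VP, the only prefix that parses as NP is 'this bright window', but the remainder 'slept that this clever clever poet' is not a VP under these rules. The alternative S rule S → S Conj S likewise has no satisfying split.

Ungrammatical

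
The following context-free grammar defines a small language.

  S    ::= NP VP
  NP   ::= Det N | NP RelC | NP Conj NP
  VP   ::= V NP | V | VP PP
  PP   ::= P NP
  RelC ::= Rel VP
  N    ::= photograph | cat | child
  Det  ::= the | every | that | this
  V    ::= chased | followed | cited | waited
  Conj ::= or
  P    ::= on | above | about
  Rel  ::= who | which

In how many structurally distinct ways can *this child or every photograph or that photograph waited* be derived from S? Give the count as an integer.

The two bracketings:
[S [NP [NP [Det this] [N child]] [Conj or] [NP [NP [Det every] [N photograph]] [Conj or] [NP [Det that] [N photograph]]]] [VP [V waited]]]
[S [NP [NP [NP [Det this] [N child]] [Conj or] [NP [Det every] [N photograph]]] [Conj or] [NP [Det that] [N photograph]]] [VP [V waited]]]
The trees differ in how a recursive rule is bracketed over the same span.

2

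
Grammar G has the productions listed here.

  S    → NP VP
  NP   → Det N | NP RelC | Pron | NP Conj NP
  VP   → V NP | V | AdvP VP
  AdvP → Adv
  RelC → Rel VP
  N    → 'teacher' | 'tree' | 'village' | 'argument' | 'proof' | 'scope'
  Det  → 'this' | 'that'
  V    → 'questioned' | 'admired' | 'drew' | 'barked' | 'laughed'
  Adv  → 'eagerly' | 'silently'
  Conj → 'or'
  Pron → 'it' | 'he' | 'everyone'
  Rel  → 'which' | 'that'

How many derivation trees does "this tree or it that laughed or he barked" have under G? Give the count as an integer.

3

Two of the 3 distinct bracketings:
[S [NP [NP [Det this] [N tree]] [Conj or] [NP [NP [NP [Pron it]] [RelC [Rel that] [VP [V laughed]]]] [Conj or] [NP [Pron he]]]] [VP [V barked]]]
[S [NP [NP [NP [NP [Det this] [N tree]] [Conj or] [NP [Pron it]]] [RelC [Rel that] [VP [V laughed]]]] [Conj or] [NP [Pron he]]] [VP [V barked]]]
The trees differ in how a recursive rule is bracketed over the same span.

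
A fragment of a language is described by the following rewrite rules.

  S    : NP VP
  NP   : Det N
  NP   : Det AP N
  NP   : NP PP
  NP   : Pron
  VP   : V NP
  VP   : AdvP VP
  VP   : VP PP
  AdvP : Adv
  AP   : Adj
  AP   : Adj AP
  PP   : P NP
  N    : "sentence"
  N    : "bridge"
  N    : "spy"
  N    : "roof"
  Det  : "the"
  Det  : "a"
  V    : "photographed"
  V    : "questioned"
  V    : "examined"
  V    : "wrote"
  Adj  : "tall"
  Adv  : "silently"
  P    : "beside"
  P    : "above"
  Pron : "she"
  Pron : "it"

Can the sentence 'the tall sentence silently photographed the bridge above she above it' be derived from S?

Grammatical

S
  NP
    Det: the
    AP
      Adj: tall
    N: sentence
  VP
    AdvP
      Adv: silently
    VP
      V: photographed
      NP
        NP
          Det: the
          N: bridge
        PP
          P: above
          NP
            NP
              Pron: she
            PP
              P: above
              NP
                Pron: it
Every word is introduced by a lexical rule and the phrasal rules combine the resulting categories into a single S.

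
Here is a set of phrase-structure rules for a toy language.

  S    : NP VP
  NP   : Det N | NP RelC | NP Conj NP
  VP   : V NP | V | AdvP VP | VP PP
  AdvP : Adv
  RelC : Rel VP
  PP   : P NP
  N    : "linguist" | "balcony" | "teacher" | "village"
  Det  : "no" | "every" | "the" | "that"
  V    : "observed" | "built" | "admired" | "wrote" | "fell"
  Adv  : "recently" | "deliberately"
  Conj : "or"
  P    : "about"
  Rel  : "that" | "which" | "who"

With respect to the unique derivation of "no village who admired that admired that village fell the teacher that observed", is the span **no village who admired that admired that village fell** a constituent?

No

[S [NP [NP [NP [Det no] [N village]] [RelC [Rel who] [VP [V admired]]]] [RelC [Rel that] [VP [V admired] [NP [Det that] [N village]]]]] [VP [V fell] [NP [NP [Det the] [N teacher]] [RelC [Rel that] [VP [V observed]]]]]]
The smallest constituent containing 'no village who admired that admired that village fell' is the S spanning 'no village who admired that admired that village fell the teacher that observed'; no single node in the tree dominates exactly the given words.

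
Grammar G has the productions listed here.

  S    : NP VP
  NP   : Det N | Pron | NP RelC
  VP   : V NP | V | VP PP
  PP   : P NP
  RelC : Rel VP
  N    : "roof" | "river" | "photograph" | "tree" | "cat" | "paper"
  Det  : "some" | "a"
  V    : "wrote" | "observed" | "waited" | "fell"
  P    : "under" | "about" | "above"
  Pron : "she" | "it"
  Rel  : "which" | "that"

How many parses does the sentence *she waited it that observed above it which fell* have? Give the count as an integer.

3

Two of the 3 distinct bracketings:
[S [NP [Pron she]] [VP [V waited] [NP [NP [Pron it]] [RelC [Rel that] [VP [VP [V observed]] [PP [P above] [NP [NP [Pron it]] [RelC [Rel which] [VP [V fell]]]]]]]]]]
[S [NP [Pron she]] [VP [V waited] [NP [NP [NP [Pron it]] [RelC [Rel that] [VP [VP [V observed]] [PP [P above] [NP [Pron it]]]]]] [RelC [Rel which] [VP [V fell]]]]]]
The trees differ in how a recursive rule is bracketed over the same span.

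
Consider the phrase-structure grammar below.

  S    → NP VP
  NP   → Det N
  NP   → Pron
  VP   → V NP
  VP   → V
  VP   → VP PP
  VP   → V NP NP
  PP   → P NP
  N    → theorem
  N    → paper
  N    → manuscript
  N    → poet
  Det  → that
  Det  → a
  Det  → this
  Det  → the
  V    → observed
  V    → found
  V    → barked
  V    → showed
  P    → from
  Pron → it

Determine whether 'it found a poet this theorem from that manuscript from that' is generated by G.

For S → NP VP, the only prefix that parses as NP is 'it', but the remainder 'found a poet this theorem from that manuscript from that' is not a VP under these rules.

Ungrammatical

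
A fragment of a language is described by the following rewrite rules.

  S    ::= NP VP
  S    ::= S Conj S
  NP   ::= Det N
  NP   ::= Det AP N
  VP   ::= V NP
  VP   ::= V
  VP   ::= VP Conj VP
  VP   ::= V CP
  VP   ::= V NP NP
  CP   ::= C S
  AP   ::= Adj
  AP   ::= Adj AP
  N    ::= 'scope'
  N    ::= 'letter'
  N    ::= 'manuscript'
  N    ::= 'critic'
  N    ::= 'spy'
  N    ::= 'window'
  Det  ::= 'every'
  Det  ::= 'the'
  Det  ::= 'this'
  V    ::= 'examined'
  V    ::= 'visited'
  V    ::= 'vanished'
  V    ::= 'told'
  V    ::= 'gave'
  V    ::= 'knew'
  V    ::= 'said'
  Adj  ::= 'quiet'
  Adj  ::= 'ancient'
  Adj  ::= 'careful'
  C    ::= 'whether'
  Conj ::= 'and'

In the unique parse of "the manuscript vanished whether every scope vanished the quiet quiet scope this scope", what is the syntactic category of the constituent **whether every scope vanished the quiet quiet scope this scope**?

S
  NP
    Det: the
    N: manuscript
  VP
    V: vanished
    CP
      C: whether
      S
        NP
          Det: every
          N: scope
        VP
          V: vanished
          NP
            Det: the
            AP
              Adj: quiet
              AP
                Adj: quiet
            N: scope
          NP
            Det: this
            N: scope
The span 'whether every scope vanished the quiet quiet scope this scope' is the CP node built by CP → C S.

CP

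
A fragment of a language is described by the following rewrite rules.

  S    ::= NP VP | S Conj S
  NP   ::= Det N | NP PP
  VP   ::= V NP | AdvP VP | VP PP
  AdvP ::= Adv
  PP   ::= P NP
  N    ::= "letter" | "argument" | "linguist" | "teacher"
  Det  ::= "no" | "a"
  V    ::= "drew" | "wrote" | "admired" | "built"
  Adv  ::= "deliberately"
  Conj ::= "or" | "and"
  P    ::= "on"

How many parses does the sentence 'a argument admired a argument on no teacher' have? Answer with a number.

2

The two bracketings:
[S [NP [Det a] [N argument]] [VP [V admired] [NP [NP [Det a] [N argument]] [PP [P on] [NP [Det no] [N teacher]]]]]]
[S [NP [Det a] [N argument]] [VP [VP [V admired] [NP [Det a] [N argument]]] [PP [P on] [NP [Det no] [N teacher]]]]]
The difference turns on whether NP → NP PP is used at the relevant span, versus an alternative expansion of NP.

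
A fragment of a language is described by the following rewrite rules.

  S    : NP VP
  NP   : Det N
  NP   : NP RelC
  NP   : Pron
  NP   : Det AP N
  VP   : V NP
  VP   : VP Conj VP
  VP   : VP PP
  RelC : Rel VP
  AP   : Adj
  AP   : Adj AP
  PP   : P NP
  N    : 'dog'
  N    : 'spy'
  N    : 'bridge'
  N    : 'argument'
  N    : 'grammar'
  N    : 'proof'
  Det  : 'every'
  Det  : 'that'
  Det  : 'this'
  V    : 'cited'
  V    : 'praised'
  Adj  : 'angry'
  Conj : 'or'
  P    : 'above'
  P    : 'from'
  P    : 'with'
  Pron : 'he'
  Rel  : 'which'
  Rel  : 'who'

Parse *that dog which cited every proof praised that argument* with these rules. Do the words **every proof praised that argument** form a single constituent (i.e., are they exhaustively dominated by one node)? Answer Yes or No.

[S [NP [NP [Det that] [N dog]] [RelC [Rel which] [VP [V cited] [NP [Det every] [N proof]]]]] [VP [V praised] [NP [Det that] [N argument]]]]
The smallest constituent containing 'every proof praised that argument' is the S spanning 'that dog which cited every proof praised that argument'; no single node in the tree dominates exactly the given words.

No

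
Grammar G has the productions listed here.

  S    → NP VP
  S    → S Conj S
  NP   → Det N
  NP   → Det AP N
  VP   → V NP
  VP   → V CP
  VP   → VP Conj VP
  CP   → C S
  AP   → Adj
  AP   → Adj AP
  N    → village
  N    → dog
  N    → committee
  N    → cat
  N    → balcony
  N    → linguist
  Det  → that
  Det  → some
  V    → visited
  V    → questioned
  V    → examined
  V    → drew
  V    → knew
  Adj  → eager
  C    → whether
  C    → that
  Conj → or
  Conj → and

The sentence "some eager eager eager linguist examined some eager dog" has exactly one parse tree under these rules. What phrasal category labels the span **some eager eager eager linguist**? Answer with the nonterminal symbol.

NP

S
  NP
    Det: some
    AP
      Adj: eager
      AP
        Adj: eager
        AP
          Adj: eager
    N: linguist
  VP
    V: examined
    NP
      Det: some
      AP
        Adj: eager
      N: dog
The span 'some eager eager eager linguist' is the NP node built by NP → Det AP N.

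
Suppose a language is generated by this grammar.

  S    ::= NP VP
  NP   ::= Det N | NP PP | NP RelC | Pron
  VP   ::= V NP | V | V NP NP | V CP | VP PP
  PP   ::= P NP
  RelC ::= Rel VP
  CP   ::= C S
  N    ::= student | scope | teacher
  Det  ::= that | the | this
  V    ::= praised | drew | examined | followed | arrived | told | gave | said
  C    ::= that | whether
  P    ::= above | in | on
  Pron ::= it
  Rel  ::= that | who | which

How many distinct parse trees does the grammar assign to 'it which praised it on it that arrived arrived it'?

7

Two of the 7 distinct bracketings:
[S [NP [NP [NP [Pron it]] [RelC [Rel which] [VP [V praised] [NP [Pron it]]]]] [PP [P on] [NP [NP [Pron it]] [RelC [Rel that] [VP [V arrived]]]]]] [VP [V arrived] [NP [Pron it]]]]
[S [NP [NP [Pron it]] [RelC [Rel which] [VP [V praised] [NP [NP [Pron it]] [PP [P on] [NP [NP [Pron it]] [RelC [Rel that] [VP [V arrived]]]]]]]]] [VP [V arrived] [NP [Pron it]]]]
The trees differ in how a recursive rule is bracketed over the same span.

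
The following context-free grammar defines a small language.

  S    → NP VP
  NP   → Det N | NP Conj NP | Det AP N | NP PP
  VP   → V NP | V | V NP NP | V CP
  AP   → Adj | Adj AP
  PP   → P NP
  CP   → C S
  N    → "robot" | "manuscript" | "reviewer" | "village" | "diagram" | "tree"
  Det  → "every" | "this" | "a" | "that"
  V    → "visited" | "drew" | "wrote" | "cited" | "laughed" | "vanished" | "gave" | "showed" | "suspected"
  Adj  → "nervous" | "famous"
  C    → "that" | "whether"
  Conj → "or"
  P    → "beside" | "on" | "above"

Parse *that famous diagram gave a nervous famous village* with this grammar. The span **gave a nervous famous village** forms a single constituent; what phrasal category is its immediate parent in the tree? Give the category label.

S

[S [NP [Det that] [AP [Adj famous]] [N diagram]] [VP [V gave] [NP [Det a] [AP [Adj nervous] [AP [Adj famous]]] [N village]]]]
The span 'gave a nervous famous village' is the VP node built by VP → V NP.
Its mother is the S built by S → NP VP.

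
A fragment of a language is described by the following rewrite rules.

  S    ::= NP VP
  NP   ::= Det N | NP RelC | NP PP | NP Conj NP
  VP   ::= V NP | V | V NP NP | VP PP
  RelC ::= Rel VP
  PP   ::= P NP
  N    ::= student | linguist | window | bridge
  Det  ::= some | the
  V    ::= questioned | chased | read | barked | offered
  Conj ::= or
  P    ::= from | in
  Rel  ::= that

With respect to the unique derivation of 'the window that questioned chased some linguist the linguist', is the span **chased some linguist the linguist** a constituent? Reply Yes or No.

[S [NP [NP [Det the] [N window]] [RelC [Rel that] [VP [V questioned]]]] [VP [V chased] [NP [Det some] [N linguist]] [NP [Det the] [N linguist]]]]
The words 'chased some linguist the linguist' are exhaustively dominated by a single VP node (built by VP → V NP NP), so they form a constituent.

Yes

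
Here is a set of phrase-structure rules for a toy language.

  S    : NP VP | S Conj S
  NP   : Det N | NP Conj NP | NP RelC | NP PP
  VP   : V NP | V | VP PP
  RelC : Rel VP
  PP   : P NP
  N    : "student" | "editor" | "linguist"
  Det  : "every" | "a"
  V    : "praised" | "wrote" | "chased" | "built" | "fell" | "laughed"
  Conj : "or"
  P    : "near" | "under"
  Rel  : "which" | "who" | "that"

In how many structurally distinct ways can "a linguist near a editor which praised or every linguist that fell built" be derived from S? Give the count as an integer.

7

Two of the 7 distinct bracketings:
[S [NP [NP [NP [NP [Det a] [N linguist]] [PP [P near] [NP [Det a] [N editor]]]] [RelC [Rel which] [VP [V praised]]]] [Conj or] [NP [NP [Det every] [N linguist]] [RelC [Rel that] [VP [V fell]]]]] [VP [V built]]]
[S [NP [NP [NP [Det a] [N linguist]] [PP [P near] [NP [NP [Det a] [N editor]] [RelC [Rel which] [VP [V praised]]]]]] [Conj or] [NP [NP [Det every] [N linguist]] [RelC [Rel that] [VP [V fell]]]]] [VP [V built]]]
The trees differ in how a recursive rule is bracketed over the same span.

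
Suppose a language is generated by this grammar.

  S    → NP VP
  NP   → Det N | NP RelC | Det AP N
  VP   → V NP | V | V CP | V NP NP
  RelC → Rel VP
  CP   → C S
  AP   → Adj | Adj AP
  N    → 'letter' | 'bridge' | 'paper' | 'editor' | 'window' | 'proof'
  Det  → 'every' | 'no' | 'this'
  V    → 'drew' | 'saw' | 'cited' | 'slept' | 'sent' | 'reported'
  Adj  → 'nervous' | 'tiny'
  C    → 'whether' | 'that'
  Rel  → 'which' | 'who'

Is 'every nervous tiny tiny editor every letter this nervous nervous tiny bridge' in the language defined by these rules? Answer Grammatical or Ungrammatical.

For S → NP VP, the only prefix that parses as NP is 'every nervous tiny tiny editor', but the remainder 'every letter this nervous nervous tiny bridge' is not a VP under these rules.

Ungrammatical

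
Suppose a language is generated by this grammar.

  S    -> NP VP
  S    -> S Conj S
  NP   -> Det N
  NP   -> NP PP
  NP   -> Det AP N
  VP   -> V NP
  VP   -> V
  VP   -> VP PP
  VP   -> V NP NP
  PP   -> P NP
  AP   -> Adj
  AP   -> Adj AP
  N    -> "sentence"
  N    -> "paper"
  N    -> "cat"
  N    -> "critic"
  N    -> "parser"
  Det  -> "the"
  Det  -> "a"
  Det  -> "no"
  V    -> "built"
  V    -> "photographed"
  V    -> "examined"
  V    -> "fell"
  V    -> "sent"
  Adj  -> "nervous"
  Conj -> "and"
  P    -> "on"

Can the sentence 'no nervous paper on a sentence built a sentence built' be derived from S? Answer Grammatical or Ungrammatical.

Ungrammatical

For S → NP VP, every NP-prefix leaves a non-VP remainder: after 'no nervous paper' the remainder is not a VP; after 'no nervous paper on a sentence' the remainder is not a VP. The alternative S rule S → S Conj S likewise has no satisfying split.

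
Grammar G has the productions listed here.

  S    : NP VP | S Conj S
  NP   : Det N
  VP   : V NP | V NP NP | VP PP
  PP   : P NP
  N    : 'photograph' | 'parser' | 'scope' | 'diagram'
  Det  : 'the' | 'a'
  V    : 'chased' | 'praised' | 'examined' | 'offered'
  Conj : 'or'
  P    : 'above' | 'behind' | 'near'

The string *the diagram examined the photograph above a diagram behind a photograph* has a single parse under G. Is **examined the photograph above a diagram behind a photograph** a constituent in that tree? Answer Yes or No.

[S [NP [Det the] [N diagram]] [VP [VP [VP [V examined] [NP [Det the] [N photograph]]] [PP [P above] [NP [Det a] [N diagram]]]] [PP [P behind] [NP [Det a] [N photograph]]]]]
The words 'examined the photograph above a diagram behind a photograph' are exhaustively dominated by a single VP node (built by VP → VP PP), so they form a constituent.

Yes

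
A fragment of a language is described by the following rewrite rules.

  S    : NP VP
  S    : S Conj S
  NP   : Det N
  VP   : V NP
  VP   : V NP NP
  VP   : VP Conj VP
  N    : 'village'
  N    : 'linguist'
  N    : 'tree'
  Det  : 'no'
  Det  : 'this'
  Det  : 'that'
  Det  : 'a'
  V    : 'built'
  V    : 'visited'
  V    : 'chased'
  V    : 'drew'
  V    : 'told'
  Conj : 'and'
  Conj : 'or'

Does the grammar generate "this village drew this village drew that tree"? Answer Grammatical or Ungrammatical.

Ungrammatical

For S → NP VP, the only prefix that parses as NP is 'this village', but the remainder 'drew this village drew that tree' is not a VP under these rules. The alternative S rule S → S Conj S likewise has no satisfying split.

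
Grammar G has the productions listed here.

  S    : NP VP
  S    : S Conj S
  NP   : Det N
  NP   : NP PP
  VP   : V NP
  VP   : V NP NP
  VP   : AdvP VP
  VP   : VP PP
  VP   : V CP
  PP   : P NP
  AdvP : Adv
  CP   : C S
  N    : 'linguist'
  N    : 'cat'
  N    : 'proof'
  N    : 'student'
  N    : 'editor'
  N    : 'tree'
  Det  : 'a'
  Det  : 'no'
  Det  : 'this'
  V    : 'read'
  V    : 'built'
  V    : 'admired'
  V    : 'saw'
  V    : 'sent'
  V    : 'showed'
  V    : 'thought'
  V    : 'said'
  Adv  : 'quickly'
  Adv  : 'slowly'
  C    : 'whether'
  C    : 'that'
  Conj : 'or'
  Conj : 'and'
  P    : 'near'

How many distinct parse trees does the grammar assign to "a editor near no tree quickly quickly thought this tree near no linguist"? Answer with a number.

4

Two of the 4 distinct bracketings:
[S [NP [NP [Det a] [N editor]] [PP [P near] [NP [Det no] [N tree]]]] [VP [AdvP [Adv quickly]] [VP [AdvP [Adv quickly]] [VP [V thought] [NP [NP [Det this] [N tree]] [PP [P near] [NP [Det no] [N linguist]]]]]]]]
[S [NP [NP [Det a] [N editor]] [PP [P near] [NP [Det no] [N tree]]]] [VP [AdvP [Adv quickly]] [VP [AdvP [Adv quickly]] [VP [VP [V thought] [NP [Det this] [N tree]]] [PP [P near] [NP [Det no] [N linguist]]]]]]]
The difference turns on whether VP → VP PP is used at the relevant span, versus an alternative expansion of VP.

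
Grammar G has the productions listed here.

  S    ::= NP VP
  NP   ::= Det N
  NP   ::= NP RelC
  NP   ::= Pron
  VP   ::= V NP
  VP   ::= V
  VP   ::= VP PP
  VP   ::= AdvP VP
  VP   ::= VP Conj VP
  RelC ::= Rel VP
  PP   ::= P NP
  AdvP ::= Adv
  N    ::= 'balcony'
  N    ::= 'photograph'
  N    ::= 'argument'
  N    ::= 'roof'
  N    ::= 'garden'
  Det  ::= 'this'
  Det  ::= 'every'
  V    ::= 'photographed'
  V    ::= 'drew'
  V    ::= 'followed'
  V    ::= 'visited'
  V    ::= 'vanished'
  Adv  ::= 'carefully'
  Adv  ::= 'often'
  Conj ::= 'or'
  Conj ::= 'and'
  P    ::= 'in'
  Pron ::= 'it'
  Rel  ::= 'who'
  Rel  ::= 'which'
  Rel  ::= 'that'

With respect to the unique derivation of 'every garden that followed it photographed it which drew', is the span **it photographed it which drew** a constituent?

No

[S [NP [NP [Det every] [N garden]] [RelC [Rel that] [VP [V followed] [NP [Pron it]]]]] [VP [V photographed] [NP [NP [Pron it]] [RelC [Rel which] [VP [V drew]]]]]]
The smallest constituent containing 'it photographed it which drew' is the S spanning 'every garden that followed it photographed it which drew'; no single node in the tree dominates exactly the given words.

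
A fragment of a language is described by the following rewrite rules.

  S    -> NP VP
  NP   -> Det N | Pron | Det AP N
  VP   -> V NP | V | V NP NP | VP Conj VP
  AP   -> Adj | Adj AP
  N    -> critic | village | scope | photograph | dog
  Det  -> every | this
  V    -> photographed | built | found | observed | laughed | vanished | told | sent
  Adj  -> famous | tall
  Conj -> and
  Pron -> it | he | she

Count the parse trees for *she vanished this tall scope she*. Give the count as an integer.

[S [NP [Pron she]] [VP [V vanished] [NP [Det this] [AP [Adj tall]] [N scope]] [NP [Pron she]]]]
No rule offers an alternative attachment or grouping for any span, so this is the only derivation.

1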